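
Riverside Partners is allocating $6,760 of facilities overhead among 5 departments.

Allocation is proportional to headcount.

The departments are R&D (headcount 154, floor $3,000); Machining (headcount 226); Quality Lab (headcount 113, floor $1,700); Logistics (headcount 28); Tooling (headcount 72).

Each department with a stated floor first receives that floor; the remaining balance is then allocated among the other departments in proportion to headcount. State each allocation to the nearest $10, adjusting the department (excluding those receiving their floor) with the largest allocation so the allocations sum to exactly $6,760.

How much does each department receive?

R&D: $3,000 · Machining: $1,430 · Quality Lab: $1,700 · Logistics: $180 · Tooling: $450

Fund the minimums — R&D $3,000; Quality Lab $1,700. Residual $2,060.
Residual split over remaining headcount 326: Machining 1,428.10 → $1,430; Logistics 176.93 → $180; Tooling 454.97 → $450.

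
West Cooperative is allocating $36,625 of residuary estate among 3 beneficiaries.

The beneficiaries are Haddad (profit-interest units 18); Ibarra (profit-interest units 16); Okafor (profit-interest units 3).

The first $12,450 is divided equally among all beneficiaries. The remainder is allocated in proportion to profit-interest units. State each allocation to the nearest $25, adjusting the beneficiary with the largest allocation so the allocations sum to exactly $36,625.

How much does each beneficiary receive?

Haddad: $15,925 · Ibarra: $14,600 · Okafor: $6,100

$12,450 shared equally gives $4,150 per beneficiary.
Remainder $24,175 by profit-interest units (total 37): Haddad 11,760.81 → $11,750; Ibarra 10,454.05 → $10,450; Okafor 1,960.14 → $1,950.
Rounding difference +$25 on remainder applied to Haddad.
Totals: Haddad $4,150 + $11,775 = $15,925; Ibarra $4,150 + $10,450 = $14,600; Okafor $4,150 + $1,950 = $6,100.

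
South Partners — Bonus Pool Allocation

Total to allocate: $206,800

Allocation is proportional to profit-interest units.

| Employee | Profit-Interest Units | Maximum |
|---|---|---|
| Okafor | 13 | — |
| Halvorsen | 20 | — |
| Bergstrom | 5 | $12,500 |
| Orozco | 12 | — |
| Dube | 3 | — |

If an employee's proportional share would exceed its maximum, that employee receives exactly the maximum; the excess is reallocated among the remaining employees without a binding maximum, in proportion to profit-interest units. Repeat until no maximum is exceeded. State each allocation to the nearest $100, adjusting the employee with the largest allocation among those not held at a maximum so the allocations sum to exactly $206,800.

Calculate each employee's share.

Okafor: $52,600 · Halvorsen: $81,000 · Bergstrom: $12,500 · Orozco: $48,600 · Dube: $12,100

Sum of profit-interest units: 53.
Proportional shares (ignoring caps): Okafor 50,724.53; Halvorsen 78,037.74; Bergstrom 19,509.43; Orozco 46,822.64; Dube 11,705.66.
Cap binds for Bergstrom ($12,500); remaining pool $194,300 reallocated over remaining profit-interest units 48.
Shares after redistribution: Okafor 52,622.92 → $52,600; Halvorsen 80,958.33 → $81,000; Orozco 48,575.00 → $48,600; Dube 12,143.75 → $12,100.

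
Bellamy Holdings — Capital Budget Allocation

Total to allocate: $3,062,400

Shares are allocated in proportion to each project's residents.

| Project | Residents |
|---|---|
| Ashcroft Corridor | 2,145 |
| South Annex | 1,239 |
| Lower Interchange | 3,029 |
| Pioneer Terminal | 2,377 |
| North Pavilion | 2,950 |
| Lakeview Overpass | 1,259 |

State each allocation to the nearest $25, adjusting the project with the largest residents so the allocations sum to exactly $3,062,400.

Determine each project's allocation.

Combined residents = 2,145 + 1,239 + 3,029 + 2,377 + 2,950 + 1,259 = 12,999.
Pro-rata amounts: Ashcroft Corridor 505,334.87; South Annex 291,892.73; Lower Interchange 713,594.09; Pioneer Terminal 559,991.14; North Pavilion 694,982.69; Lakeview Overpass 296,604.48.
After rounding ($25): Ashcroft Corridor $505,325; South Annex $291,900; Lower Interchange $713,600; Pioneer Terminal $560,000; North Pavilion $694,975; Lakeview Overpass $296,600. Sum = $3,062,400.
No rounding difference to absorb.

Ashcroft Corridor: $505,325 | South Annex: $291,900 | Lower Interchange: $713,600 | Pioneer Terminal: $560,000 | North Pavilion: $694,975 | Lakeview Overpass: $296,600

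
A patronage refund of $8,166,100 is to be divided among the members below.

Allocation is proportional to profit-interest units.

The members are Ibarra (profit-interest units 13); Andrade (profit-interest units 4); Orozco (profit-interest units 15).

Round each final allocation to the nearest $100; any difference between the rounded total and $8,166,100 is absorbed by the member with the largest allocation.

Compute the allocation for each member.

Ibarra: $3,317,500 | Andrade: $1,020,800 | Orozco: $3,827,800

Profit-interest units total: 32.
Pro-rata amounts: Ibarra 13/32 × $8,166,100 = 3,317,478.12; Andrade 4/32 × $8,166,100 = 1,020,762.50; Orozco 15/32 × $8,166,100 = 3,827,859.38.
At nearest $100: Ibarra $3,317,500; Andrade $1,020,800; Orozco $3,827,900. Sum = $8,166,200.
Difference $8,166,100 − $8,166,200 = −$100 applied to largest allocation (Orozco): Orozco becomes $3,827,800.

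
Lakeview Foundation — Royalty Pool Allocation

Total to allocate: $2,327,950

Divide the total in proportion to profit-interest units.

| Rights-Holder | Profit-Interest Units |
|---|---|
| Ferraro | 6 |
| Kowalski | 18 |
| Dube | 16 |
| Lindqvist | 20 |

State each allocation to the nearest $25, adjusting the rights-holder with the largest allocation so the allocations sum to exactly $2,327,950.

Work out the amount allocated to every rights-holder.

Profit-interest units total: 60.
Unrounded shares: Ferraro 6/60 × $2,327,950 = 232,795.00; Kowalski 18/60 × $2,327,950 = 698,385.00; Dube 16/60 × $2,327,950 = 620,786.67; Lindqvist 20/60 × $2,327,950 = 775,983.33.
After rounding ($25): Ferraro $232,800; Kowalski $698,375; Dube $620,775; Lindqvist $775,975. Sum = $2,327,925.
Difference $2,327,950 − $2,327,925 = +$25 applied to largest allocation (Lindqvist): Lindqvist becomes $776,000.

Ferraro: $232,800 · Kowalski: $698,375 · Dube: $620,775 · Lindqvist: $776,000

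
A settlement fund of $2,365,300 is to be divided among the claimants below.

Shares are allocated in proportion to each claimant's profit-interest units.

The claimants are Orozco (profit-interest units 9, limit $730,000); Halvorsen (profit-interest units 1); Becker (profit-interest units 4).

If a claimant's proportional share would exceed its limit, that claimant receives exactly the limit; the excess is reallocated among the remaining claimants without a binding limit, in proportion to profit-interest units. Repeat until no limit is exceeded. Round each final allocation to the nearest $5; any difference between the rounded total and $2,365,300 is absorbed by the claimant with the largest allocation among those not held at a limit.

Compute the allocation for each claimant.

Orozco: $730,000; Halvorsen: $327,060; Becker: $1,308,240

Profit-interest units total: 14.
Proportional shares (ignoring caps): Orozco 1,520,550.00; Halvorsen 168,950.00; Becker 675,800.00.
Held at cap: Orozco ($730,000); balance $1,635,300 reallocated over remaining profit-interest units 5.
Shares after redistribution: Halvorsen 327,060.00 → $327,060; Becker 1,308,240.00 → $1,308,240.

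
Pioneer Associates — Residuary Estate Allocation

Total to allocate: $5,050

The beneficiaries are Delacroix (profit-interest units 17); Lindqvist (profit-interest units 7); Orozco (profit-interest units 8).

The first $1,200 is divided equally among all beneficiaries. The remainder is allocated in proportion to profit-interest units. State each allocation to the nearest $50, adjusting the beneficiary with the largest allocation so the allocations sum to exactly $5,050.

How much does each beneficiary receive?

Equal tier: $1,200 ÷ 3 = $400 apiece.
Remainder $3,850 by profit-interest units (total 32): Delacroix 2,045.31 → $2,050; Lindqvist 842.19 → $850; Orozco 962.50 → $950.
Totals: Delacroix $400 + $2,050 = $2,450; Lindqvist $400 + $850 = $1,250; Orozco $400 + $950 = $1,350.

Delacroix: $2,450; Lindqvist: $1,250; Orozco: $1,350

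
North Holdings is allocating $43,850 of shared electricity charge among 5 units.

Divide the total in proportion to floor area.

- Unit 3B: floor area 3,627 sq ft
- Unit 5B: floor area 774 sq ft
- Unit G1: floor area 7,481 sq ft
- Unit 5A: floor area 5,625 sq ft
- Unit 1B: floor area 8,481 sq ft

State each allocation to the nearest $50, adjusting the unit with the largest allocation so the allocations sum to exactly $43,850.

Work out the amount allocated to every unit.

Total floor area = 25,988.
Proportional shares: Unit 3B 3,627/25,988 × $43,850 = 6,119.90; Unit 5B 774/25,988 × $43,850 = 1,305.98; Unit G1 7,481/25,988 × $43,850 = 12,622.82; Unit 5A 5,625/25,988 × $43,850 = 9,491.16; Unit 1B 8,481/25,988 × $43,850 = 14,310.14.
Rounded to nearest $50: Unit 3B $6,100; Unit 5B $1,300; Unit G1 $12,600; Unit 5A $9,500; Unit 1B $14,300. Sum = $43,800.
Difference $43,850 − $43,800 = +$50 applied to largest allocation (Unit 1B): Unit 1B becomes $14,350.

Unit 3B: $6,100 | Unit 5B: $1,300 | Unit G1: $12,600 | Unit 5A: $9,500 | Unit 1B: $14,350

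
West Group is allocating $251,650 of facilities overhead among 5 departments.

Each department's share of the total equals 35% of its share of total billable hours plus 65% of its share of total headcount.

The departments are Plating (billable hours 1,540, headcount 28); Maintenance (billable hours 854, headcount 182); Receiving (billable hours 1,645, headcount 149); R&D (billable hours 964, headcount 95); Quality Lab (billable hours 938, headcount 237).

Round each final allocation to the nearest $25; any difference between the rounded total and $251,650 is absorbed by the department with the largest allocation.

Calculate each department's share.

Totals — billable hours 5,941, headcount 691.
Blended shares (35% billable hours + 65% headcount): Plating 0.1171; Maintenance 0.2215; Receiving 0.2371; R&D 0.1462; Quality Lab 0.2782.
Pro-rata amounts: Plating 29,459.18; Maintenance 55,743.63; Receiving 59,658.79; R&D 36,779.91; Quality Lab 70,008.48.
Rounded to nearest $25: Plating $29,450; Maintenance $55,750; Receiving $59,650; R&D $36,775; Quality Lab $70,000. Sum = $251,625.
Difference $251,650 − $251,625 = +$25 applied to largest allocation (Quality Lab): Quality Lab becomes $70,025.

Plating: $29,450; Maintenance: $55,750; Receiving: $59,650; R&D: $36,775; Quality Lab: $70,025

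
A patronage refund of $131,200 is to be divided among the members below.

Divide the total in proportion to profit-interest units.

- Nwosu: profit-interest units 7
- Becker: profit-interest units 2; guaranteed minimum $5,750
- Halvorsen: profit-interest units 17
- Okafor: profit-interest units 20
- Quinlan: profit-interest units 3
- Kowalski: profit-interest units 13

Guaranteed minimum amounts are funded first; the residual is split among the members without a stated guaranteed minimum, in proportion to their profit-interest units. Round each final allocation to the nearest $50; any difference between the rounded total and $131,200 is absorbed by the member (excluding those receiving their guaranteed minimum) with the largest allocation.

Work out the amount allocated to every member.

Fund the minimums — Becker $5,750. Residual $125,450.
Residual split over remaining profit-interest units 60: Nwosu 14,635.83 → $14,650; Halvorsen 35,544.17 → $35,550; Okafor 41,816.67 → $41,800; Quinlan 6,272.50 → $6,250; Kowalski 27,180.83 → $27,200.

Nwosu: $14,650; Becker: $5,750; Halvorsen: $35,550; Okafor: $41,800; Quinlan: $6,250; Kowalski: $27,200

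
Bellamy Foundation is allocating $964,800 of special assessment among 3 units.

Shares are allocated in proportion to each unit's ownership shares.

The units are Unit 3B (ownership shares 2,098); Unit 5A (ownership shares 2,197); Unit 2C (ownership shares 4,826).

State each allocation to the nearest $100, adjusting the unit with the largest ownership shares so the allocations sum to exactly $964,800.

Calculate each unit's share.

Combined ownership shares = 2,098 + 2,197 + 4,826 = 9,121.
Pro-rata amounts: Unit 3B 221,921.98; Unit 5A 232,393.99; Unit 2C 510,484.03.
After rounding ($100): Unit 3B $221,900; Unit 5A $232,400; Unit 2C $510,500. Sum = $964,800.
Rounded total matches; no reconciliation needed.

Unit 3B: $221,900; Unit 5A: $232,400; Unit 2C: $510,500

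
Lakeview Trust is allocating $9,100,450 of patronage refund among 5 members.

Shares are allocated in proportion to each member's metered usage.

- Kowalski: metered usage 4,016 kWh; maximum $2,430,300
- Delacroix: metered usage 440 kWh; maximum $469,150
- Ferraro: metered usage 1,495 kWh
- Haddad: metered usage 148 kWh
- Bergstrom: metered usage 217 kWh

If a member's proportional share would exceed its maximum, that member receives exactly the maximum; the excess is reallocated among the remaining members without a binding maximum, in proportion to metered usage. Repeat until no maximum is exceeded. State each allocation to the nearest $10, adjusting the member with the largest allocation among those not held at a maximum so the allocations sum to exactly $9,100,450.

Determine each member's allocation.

Metered usage total: 6,316.
Proportional shares (ignoring caps): Kowalski 5,786,479.92; Delacroix 633,976.88; Ferraro 2,154,080.55; Haddad 213,246.77; Bergstrom 312,665.87.
Held at cap: Kowalski ($2,430,300), Delacroix ($469,150); remaining pool $6,201,000 reallocated over remaining metered usage 1,860.
Redistributed shares: Ferraro 4,984,137.10 → $4,984,140; Haddad 493,412.90 → $493,410; Bergstrom 723,450.00 → $723,450.

Kowalski: $2,430,300; Delacroix: $469,150; Ferraro: $4,984,140; Haddad: $493,410; Bergstrom: $723,450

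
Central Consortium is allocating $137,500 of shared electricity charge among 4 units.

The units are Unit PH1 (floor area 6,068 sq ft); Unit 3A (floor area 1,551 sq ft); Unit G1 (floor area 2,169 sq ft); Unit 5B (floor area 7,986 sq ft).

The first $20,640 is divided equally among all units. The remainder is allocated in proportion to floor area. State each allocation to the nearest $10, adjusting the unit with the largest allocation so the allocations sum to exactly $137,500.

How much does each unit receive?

Unit PH1: $45,060 | Unit 3A: $15,360 | Unit G1: $19,420 | Unit 5B: $57,660

$20,640 shared equally gives $5,160 per unit.
Remainder $116,860 by floor area (total 17,774): Unit PH1 39,895.72 → $39,900; Unit 3A 10,197.47 → $10,200; Unit G1 14,260.68 → $14,260; Unit 5B 52,506.13 → $52,510.
Rounding difference −$10 on remainder applied to Unit 5B.
Totals: Unit PH1 $5,160 + $39,900 = $45,060; Unit 3A $5,160 + $10,200 = $15,360; Unit G1 $5,160 + $14,260 = $19,420; Unit 5B $5,160 + $52,500 = $57,660.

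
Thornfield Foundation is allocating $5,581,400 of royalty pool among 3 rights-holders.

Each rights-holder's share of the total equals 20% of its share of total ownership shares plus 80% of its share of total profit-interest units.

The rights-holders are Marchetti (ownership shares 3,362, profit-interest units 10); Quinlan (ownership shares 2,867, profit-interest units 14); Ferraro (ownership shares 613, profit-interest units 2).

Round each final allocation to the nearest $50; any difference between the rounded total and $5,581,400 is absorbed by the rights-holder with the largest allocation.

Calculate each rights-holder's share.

Totals — ownership shares 6,842, profit-interest units 26.
Composite weights (20% ownership shares + 80% profit-interest units): Marchetti 0.4060; Quinlan 0.5146; Ferraro 0.0795.
Unrounded shares: Marchetti 2,265,867.93; Quinlan 2,872,049.66; Ferraro 443,482.41.
At nearest $50: Marchetti $2,265,850; Quinlan $2,872,050; Ferraro $443,500. Sum = $5,581,400.
Rounded total matches; no reconciliation needed.

Marchetti: $2,265,850 | Quinlan: $2,872,050 | Ferraro: $443,500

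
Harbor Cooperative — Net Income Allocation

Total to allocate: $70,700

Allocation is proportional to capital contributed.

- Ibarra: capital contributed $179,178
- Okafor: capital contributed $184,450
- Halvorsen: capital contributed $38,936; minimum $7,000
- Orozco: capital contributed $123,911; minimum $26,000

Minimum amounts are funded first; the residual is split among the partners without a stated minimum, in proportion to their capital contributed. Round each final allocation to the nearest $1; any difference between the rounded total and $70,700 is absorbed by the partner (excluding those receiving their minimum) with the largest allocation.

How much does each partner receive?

Ibarra: $18,577; Okafor: $19,123; Halvorsen: $7,000; Orozco: $26,000

Fund the minimums — Halvorsen $7,000; Orozco $26,000. Residual $37,700.
Residual split over remaining capital contributed 363,628: Ibarra 18,576.71 → $18,577; Okafor 19,123.29 → $19,123.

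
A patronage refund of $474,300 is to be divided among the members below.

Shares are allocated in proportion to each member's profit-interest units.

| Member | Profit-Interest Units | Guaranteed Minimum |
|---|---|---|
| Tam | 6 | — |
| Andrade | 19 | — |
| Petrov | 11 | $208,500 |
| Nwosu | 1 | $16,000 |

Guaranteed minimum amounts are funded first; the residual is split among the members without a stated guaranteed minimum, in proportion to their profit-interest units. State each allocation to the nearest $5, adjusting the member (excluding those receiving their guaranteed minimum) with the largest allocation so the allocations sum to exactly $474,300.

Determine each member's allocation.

Tam: $59,950 · Andrade: $189,850 · Petrov: $208,500 · Nwosu: $16,000

Guaranteed amounts: Petrov $208,500; Nwosu $16,000. Residual $249,800.
Residual split over remaining profit-interest units 25: Tam 59,952.00 → $59,950; Andrade 189,848.00 → $189,850.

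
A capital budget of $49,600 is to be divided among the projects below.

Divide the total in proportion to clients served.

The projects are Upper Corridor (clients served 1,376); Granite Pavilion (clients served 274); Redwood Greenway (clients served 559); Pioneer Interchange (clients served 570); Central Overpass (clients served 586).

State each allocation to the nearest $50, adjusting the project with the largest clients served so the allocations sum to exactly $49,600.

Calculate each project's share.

Clients served total: 1,376 + 274 + 559 + 570 + 586 = 3,365.
Pro-rata amounts: Upper Corridor 20,282.20; Granite Pavilion 4,038.75; Redwood Greenway 8,239.64; Pioneer Interchange 8,401.78; Central Overpass 8,637.62.
At nearest $50: Upper Corridor $20,300; Granite Pavilion $4,050; Redwood Greenway $8,250; Pioneer Interchange $8,400; Central Overpass $8,650. Sum = $49,650.
Difference $49,600 − $49,650 = −$50 applied to largest clients served (Upper Corridor): Upper Corridor becomes $20,250.

Upper Corridor: $20,250 | Granite Pavilion: $4,050 | Redwood Greenway: $8,250 | Pioneer Interchange: $8,400 | Central Overpass: $8,650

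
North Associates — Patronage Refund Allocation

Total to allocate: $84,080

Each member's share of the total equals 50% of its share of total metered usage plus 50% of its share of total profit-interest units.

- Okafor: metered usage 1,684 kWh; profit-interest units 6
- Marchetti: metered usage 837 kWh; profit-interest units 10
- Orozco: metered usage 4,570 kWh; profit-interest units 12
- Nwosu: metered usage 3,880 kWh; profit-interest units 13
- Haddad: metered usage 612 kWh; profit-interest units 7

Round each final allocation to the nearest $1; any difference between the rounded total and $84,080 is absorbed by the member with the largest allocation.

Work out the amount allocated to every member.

Totals — metered usage 11,583, profit-interest units 48.
Combined weights (50% metered usage + 50% profit-interest units): Okafor 0.1352; Marchetti 0.1403; Orozco 0.3223; Nwosu 0.3029; Haddad 0.0993.
Raw shares: Okafor 11,367.01; Marchetti 11,796.19; Orozco 27,096.62; Nwosu 25,468.13; Haddad 8,352.06.
At nearest $1: Okafor $11,367; Marchetti $11,796; Orozco $27,097; Nwosu $25,468; Haddad $8,352. Sum = $84,080.
Rounded total matches; no reconciliation needed.

Okafor: $11,367 · Marchetti: $11,796 · Orozco: $27,097 · Nwosu: $25,468 · Haddad: $8,352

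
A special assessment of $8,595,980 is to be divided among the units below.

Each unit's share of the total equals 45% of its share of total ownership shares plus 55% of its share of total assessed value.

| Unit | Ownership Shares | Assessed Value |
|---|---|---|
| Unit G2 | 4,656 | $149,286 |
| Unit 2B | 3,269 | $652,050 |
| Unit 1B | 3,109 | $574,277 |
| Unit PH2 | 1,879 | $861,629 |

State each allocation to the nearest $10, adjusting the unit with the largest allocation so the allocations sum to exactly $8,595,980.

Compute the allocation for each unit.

Unit G2: $1,710,220 | Unit 2B: $2,357,180 | Unit 1B: $2,144,900 | Unit PH2: $2,383,680

Ownership shares total 12,913; assessed value total 2,237,242.
Combined weights (45% ownership shares + 55% assessed value): Unit G2 0.1990; Unit 2B 0.2742; Unit 1B 0.2495; Unit PH2 0.2773.
Unrounded shares: Unit G2 1,710,215.98; Unit 2B 2,357,181.14; Unit 1B 2,144,900.26; Unit PH2 2,383,682.62.
At nearest $10: Unit G2 $1,710,220; Unit 2B $2,357,180; Unit 1B $2,144,900; Unit PH2 $2,383,680. Sum = $8,595,980.
No rounding difference to absorb.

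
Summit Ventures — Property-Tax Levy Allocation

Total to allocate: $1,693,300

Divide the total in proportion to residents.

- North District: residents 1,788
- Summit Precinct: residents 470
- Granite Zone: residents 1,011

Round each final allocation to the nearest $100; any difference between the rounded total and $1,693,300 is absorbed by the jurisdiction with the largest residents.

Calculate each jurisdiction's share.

Total residents = 3,269.
Pro-rata amounts: North District 1,788/3,269 × $1,693,300 = 926,161.03; Summit Precinct 470/3,269 × $1,693,300 = 243,453.96; Granite Zone 1,011/3,269 × $1,693,300 = 523,685.01.
At nearest $100: North District $926,200; Summit Precinct $243,500; Granite Zone $523,700. Sum = $1,693,400.
Difference $1,693,300 − $1,693,400 = −$100 applied to largest residents (North District): North District becomes $926,100.

North District: $926,100 · Summit Precinct: $243,500 · Granite Zone: $523,700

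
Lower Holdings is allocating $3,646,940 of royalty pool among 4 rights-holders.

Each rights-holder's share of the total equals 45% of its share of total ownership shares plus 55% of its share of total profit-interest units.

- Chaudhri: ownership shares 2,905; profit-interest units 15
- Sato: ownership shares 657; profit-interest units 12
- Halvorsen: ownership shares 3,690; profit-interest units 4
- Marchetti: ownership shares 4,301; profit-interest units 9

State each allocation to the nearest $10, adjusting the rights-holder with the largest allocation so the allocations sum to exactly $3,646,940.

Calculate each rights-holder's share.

Chaudhri: $1,164,850 | Sato: $695,070 | Halvorsen: $724,750 | Marchetti: $1,062,270

Ownership shares total 11,553; profit-interest units total 40.
Combined weights (45% ownership shares + 55% profit-interest units): Chaudhri 0.3194; Sato 0.1906; Halvorsen 0.1987; Marchetti 0.2913.
Unrounded shares: Chaudhri 1,164,841.49; Sato 695,073.05; Halvorsen 724,752.38; Marchetti 1,062,273.08.
After rounding ($10): Chaudhri $1,164,840; Sato $695,070; Halvorsen $724,750; Marchetti $1,062,270. Sum = $3,646,930.
Difference $3,646,940 − $3,646,930 = +$10 applied to largest allocation (Chaudhri): Chaudhri becomes $1,164,850.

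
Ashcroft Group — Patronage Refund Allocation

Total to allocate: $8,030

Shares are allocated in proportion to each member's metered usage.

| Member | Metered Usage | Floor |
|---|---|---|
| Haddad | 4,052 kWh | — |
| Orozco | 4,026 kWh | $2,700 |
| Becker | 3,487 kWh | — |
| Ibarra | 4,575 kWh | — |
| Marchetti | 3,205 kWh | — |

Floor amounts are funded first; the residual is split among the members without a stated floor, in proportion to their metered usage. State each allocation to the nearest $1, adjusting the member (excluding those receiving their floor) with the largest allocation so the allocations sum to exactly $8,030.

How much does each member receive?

Fund the minimums — Orozco $2,700. Residual $5,330.
Residual split over remaining metered usage 15,319: Haddad 1,409.83 → $1,410; Becker 1,213.25 → $1,213; Ibarra 1,591.80 → $1,592; Marchetti 1,115.13 → $1,115.

Haddad: $1,410 | Orozco: $2,700 | Becker: $1,213 | Ibarra: $1,592 | Marchetti: $1,115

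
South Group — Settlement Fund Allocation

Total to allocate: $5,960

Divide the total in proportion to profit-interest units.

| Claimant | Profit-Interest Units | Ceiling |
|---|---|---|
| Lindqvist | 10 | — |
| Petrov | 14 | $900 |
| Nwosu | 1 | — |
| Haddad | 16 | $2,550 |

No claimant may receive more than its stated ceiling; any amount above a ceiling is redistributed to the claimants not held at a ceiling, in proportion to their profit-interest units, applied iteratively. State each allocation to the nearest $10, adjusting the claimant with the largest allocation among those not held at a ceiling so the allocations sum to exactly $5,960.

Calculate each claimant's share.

Lindqvist: $2,280; Petrov: $900; Nwosu: $230; Haddad: $2,550

Combined profit-interest units = 41.
Proportional shares (ignoring caps): Lindqvist 1,453.66; Petrov 2,035.12; Nwosu 145.37; Haddad 2,325.85.
Held at cap: Petrov ($900); remaining pool $5,060 reallocated over remaining profit-interest units 27.
Held at cap: Haddad ($2,550); remaining pool $2,510 reallocated over remaining profit-interest units 11.
Remaining shares: Lindqvist 2,281.82 → $2,280; Nwosu 228.18 → $230.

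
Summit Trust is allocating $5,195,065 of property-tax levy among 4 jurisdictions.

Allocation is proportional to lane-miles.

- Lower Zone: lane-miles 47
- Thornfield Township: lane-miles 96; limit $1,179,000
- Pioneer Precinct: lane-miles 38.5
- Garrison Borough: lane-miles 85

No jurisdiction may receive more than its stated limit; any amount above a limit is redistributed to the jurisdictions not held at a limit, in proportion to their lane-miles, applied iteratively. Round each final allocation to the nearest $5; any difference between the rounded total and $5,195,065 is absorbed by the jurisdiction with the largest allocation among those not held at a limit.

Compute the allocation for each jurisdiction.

Lower Zone: $1,107,070 · Thornfield Township: $1,179,000 · Pioneer Precinct: $906,855 · Garrison Borough: $2,002,140

Total lane-miles = 266.5.
Unconstrained shares: Lower Zone 916,202.83; Thornfield Township 1,871,393.02; Pioneer Precinct 750,506.58; Garrison Borough 1,656,962.57.
Capped: Thornfield Township ($1,179,000); balance $4,016,065 reallocated over remaining lane-miles 170.5.
Shares after redistribution: Lower Zone 1,107,067.77 → $1,107,070; Pioneer Precinct 906,853.39 → $906,855; Garrison Borough 2,002,143.84 → $2,002,145.
Rounding difference −$5 applied to Garrison Borough → $2,002,140.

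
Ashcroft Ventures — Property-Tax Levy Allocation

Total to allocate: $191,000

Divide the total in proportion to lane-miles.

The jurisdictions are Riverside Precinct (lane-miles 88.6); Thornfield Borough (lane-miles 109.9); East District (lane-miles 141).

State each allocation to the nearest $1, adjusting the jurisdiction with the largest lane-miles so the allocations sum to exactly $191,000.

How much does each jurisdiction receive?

Riverside Precinct: $49,846; Thornfield Borough: $61,829; East District: $79,325

Total lane-miles = 88.6 + 109.9 + 141 = 339.5.
Unrounded shares: Riverside Precinct 49,845.66; Thornfield Borough 61,828.87; East District 79,325.48.
At nearest $1: Riverside Precinct $49,846; Thornfield Borough $61,829; East District $79,325. Sum = $191,000.
No rounding difference to absorb.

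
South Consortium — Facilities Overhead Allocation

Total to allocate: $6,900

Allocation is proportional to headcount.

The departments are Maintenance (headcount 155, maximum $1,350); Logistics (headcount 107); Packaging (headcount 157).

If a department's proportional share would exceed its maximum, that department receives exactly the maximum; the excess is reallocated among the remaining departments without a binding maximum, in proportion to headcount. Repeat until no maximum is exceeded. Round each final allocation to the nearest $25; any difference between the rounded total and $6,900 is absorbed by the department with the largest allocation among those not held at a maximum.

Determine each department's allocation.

Maintenance: $1,350 | Logistics: $2,250 | Packaging: $3,300

Sum of headcount: 419.
Unconstrained shares: Maintenance 2,552.51; Logistics 1,762.05; Packaging 2,585.44.
Capped: Maintenance ($1,350); balance $5,550 reallocated over remaining headcount 264.
Shares after redistribution: Logistics 2,249.43 → $2,250; Packaging 3,300.57 → $3,300.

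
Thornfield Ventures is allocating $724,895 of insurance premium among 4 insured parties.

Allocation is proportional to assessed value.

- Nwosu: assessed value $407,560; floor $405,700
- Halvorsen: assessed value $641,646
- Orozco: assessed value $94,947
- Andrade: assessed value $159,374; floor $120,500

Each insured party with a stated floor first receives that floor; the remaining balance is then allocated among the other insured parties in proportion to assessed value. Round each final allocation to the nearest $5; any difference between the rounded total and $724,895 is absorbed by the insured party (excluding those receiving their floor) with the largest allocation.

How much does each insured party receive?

Nwosu: $405,700; Halvorsen: $173,085; Orozco: $25,610; Andrade: $120,500

Fund the minimums — Nwosu $405,700; Andrade $120,500. Remaining pool $198,695.
Remaining pool split over remaining assessed value 736,593: Halvorsen 173,083.17 → $173,085; Orozco 25,611.83 → $25,610.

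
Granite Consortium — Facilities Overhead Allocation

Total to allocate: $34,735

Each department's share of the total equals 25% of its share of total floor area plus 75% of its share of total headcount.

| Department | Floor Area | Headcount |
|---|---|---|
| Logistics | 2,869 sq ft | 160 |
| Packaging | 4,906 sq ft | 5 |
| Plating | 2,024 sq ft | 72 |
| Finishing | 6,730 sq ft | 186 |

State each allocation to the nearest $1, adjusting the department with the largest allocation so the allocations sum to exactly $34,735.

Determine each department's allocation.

Totals — floor area 16,529, headcount 423.
Combined weights (25% floor area + 75% headcount): Logistics 0.3271; Packaging 0.0831; Plating 0.1583; Finishing 0.4316.
Pro-rata amounts: Logistics 11,361.17; Packaging 2,885.37; Plating 5,497.59; Finishing 14,990.86.
Rounded to nearest $1: Logistics $11,361; Packaging $2,885; Plating $5,498; Finishing $14,991. Sum = $34,735.
No rounding difference to absorb.

Logistics: $11,361 | Packaging: $2,885 | Plating: $5,498 | Finishing: $14,991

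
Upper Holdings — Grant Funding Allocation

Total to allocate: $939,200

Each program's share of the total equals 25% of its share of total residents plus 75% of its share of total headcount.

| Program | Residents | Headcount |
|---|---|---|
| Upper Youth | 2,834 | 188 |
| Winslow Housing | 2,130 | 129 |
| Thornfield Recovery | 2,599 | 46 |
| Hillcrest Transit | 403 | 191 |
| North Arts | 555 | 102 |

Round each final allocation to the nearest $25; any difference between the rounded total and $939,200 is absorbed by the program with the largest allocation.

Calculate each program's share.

Upper Youth: $279,975 | Winslow Housing: $197,200 | Thornfield Recovery: $121,000 | Hillcrest Transit: $216,200 | North Arts: $124,825

Residents total 8,521; headcount total 656.
Combined weights (25% residents + 75% headcount): Upper Youth 0.2981; Winslow Housing 0.2100; Thornfield Recovery 0.1288; Hillcrest Transit 0.2302; North Arts 0.1329.
Unrounded shares: Upper Youth 279,962.88; Winslow Housing 197,210.79; Thornfield Recovery 121,010.52; Hillcrest Transit 216,196.92; North Arts 124,818.89.
After rounding ($25): Upper Youth $279,975; Winslow Housing $197,200; Thornfield Recovery $121,000; Hillcrest Transit $216,200; North Arts $124,825. Sum = $939,200.
No rounding difference to absorb.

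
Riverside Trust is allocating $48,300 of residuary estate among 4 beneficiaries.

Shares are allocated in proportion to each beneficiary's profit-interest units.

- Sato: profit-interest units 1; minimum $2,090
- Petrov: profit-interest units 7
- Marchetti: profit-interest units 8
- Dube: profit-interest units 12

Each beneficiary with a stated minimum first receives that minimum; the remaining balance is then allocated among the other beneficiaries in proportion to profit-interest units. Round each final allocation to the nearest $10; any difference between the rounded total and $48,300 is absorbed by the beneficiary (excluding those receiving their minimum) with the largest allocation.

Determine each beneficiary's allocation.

Minimums first: Sato $2,090. Residual $46,210.
Residual split over remaining profit-interest units 27: Petrov 11,980.37 → $11,980; Marchetti 13,691.85 → $13,690; Dube 20,537.78 → $20,540.

Sato: $2,090; Petrov: $11,980; Marchetti: $13,690; Dube: $20,540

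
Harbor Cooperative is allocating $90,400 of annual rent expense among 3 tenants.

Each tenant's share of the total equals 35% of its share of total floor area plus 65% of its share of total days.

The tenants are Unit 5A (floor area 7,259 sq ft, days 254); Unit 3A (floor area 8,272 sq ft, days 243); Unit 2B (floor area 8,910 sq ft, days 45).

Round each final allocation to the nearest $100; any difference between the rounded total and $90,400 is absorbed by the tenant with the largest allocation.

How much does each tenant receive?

Unit 5A: $36,900 | Unit 3A: $37,100 | Unit 2B: $16,400

Totals — floor area 24,441, days 542.
Combined weights (35% floor area + 65% days): Unit 5A 0.4086; Unit 3A 0.4099; Unit 2B 0.1816.
Proportional shares: Unit 5A 36,934.08; Unit 3A 37,052.91; Unit 2B 16,413.00.
After rounding ($100): Unit 5A $36,900; Unit 3A $37,100; Unit 2B $16,400. Sum = $90,400.
No rounding difference to absorb.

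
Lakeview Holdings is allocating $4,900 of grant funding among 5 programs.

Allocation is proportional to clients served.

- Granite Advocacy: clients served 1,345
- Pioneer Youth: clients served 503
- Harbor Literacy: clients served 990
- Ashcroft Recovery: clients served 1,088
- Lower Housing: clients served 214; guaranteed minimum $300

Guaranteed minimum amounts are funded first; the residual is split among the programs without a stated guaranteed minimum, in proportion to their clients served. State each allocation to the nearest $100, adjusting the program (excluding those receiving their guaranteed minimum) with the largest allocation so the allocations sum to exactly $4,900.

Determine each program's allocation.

Granite Advocacy: $1,500 · Pioneer Youth: $600 · Harbor Literacy: $1,200 · Ashcroft Recovery: $1,300 · Lower Housing: $300

Fund the minimums — Lower Housing $300. Residual $4,600.
Residual split over remaining clients served 3,926: Granite Advocacy 1,575.90 → $1,600; Pioneer Youth 589.35 → $600; Harbor Literacy 1,159.96 → $1,200; Ashcroft Recovery 1,274.78 → $1,300.
Rounding difference −$100 applied to Granite Advocacy → $1,500.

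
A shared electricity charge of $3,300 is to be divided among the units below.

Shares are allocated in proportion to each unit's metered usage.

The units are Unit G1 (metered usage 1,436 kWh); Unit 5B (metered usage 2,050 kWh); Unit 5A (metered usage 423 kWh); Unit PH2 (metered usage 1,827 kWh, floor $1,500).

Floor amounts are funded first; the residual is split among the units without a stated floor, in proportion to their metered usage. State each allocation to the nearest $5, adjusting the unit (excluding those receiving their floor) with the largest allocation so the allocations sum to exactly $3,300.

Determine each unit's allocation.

Fund the minimums — Unit PH2 $1,500. Balance $1,800.
Balance split over remaining metered usage 3,909: Unit G1 661.24 → $660; Unit 5B 943.98 → $945; Unit 5A 194.78 → $195.

Unit G1: $660 · Unit 5B: $945 · Unit 5A: $195 · Unit PH2: $1,500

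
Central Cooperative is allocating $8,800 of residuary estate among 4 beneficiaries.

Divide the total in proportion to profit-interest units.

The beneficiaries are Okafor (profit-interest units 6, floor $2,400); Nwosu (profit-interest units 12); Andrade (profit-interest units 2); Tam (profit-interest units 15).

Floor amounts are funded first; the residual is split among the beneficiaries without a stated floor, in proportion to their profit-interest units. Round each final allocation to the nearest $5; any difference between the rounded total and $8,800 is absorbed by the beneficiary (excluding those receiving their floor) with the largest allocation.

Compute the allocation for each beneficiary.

Okafor: $2,400 · Nwosu: $2,650 · Andrade: $440 · Tam: $3,310

Fund the minimums — Okafor $2,400. Residual $6,400.
Residual split over remaining profit-interest units 29: Nwosu 2,648.28 → $2,650; Andrade 441.38 → $440; Tam 3,310.34 → $3,310.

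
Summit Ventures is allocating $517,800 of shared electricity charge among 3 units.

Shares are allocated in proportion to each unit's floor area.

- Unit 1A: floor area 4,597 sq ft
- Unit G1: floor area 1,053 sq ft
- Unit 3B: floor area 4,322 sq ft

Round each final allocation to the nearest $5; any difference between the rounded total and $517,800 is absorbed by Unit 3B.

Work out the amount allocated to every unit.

Combined floor area = 9,972.
Raw shares: Unit 1A 4,597/9,972 × $517,800 = 238,701.02; Unit G1 1,053/9,972 × $517,800 = 54,677.44; Unit 3B 4,322/9,972 × $517,800 = 224,421.54.
Rounded to nearest $5: Unit 1A $238,700; Unit G1 $54,675; Unit 3B $224,420. Sum = $517,795.
Difference $517,800 − $517,795 = +$5 applied to Unit 3B: Unit 3B becomes $224,425.

Unit 1A: $238,700 · Unit G1: $54,675 · Unit 3B: $224,425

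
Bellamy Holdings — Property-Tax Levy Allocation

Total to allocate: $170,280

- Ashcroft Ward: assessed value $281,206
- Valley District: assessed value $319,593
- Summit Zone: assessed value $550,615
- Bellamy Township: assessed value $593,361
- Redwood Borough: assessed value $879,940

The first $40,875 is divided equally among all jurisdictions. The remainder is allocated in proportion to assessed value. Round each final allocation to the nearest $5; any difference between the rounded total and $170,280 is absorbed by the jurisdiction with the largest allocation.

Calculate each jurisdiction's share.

Ashcroft Ward: $22,040 | Valley District: $23,930 | Summit Zone: $35,320 | Bellamy Township: $37,430 | Redwood Borough: $51,560

Equal tier: $40,875 ÷ 5 = $8,175 apiece.
Remainder $129,405 by assessed value (total 2,624,715): Ashcroft Ward 13,864.16 → $13,865; Valley District 15,756.73 → $15,755; Summit Zone 27,146.69 → $27,145; Bellamy Township 29,254.18 → $29,255; Redwood Borough 43,383.24 → $43,385.
Totals: Ashcroft Ward $8,175 + $13,865 = $22,040; Valley District $8,175 + $15,755 = $23,930; Summit Zone $8,175 + $27,145 = $35,320; Bellamy Township $8,175 + $29,255 = $37,430; Redwood Borough $8,175 + $43,385 = $51,560.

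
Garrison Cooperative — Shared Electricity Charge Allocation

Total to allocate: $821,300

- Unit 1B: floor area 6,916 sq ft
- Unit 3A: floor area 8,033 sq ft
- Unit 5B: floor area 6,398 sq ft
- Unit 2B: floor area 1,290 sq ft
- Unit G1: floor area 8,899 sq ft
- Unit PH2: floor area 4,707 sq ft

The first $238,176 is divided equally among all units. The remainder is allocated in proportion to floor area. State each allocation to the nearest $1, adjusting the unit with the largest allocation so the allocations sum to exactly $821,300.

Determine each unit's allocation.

Unit 1B: $150,970 | Unit 3A: $168,941 | Unit 5B: $142,635 | Unit 2B: $60,451 | Unit G1: $182,875 | Unit PH2: $115,428

First tranche $238,176 split equally: $39,696 each.
Remainder $583,124 by floor area (total 36,243): Unit 1B 111,273.503 → $111,274; Unit 3A 129,245.24 → $129,245; Unit 5B 102,939.25 → $102,939; Unit 2B 20,755.18 → $20,755; Unit G1 143,178.56 → $143,179; Unit PH2 75,732.27 → $75,732.
Totals: Unit 1B $39,696 + $111,274 = $150,970; Unit 3A $39,696 + $129,245 = $168,941; Unit 5B $39,696 + $102,939 = $142,635; Unit 2B $39,696 + $20,755 = $60,451; Unit G1 $39,696 + $143,179 = $182,875; Unit PH2 $39,696 + $75,732 = $115,428.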